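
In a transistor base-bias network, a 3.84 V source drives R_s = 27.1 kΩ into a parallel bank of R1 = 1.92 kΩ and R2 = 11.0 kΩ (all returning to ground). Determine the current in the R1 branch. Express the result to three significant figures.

Equivalent of the parallel group: R_p = 1.635 kΩ.
Node voltage V_A = V_CC · R_p/(R_s + R_p) = 3.84 × 0.05689 = 0.2185 V.
I(R1) = V_A / R1 = 0.2185/1.92 = 0.1138 mA.

I ≈ 0.114 mA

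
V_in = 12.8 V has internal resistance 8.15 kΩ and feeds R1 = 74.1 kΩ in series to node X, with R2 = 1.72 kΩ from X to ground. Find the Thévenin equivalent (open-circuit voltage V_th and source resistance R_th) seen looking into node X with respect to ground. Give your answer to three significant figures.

R1' = 8.15 + 74.1 = 82.25 kΩ (source resistance + R1).
V_th is the unloaded tap voltage: V_in · R2/(R1'+R2) = 12.8 × 0.02048 = 0.2622 V.
With V_in suppressed (replaced by a short), R_th = R1' ‖ R2 = (82.25 × 1.72)/(82.25 + 1.72) = 1.685 kΩ.

V_th ≈ 0.262 V, R_th ≈ 1.68 kΩ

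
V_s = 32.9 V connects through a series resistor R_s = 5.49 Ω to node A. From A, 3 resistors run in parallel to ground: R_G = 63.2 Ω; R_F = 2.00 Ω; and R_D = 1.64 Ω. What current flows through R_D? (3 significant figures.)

I ≈ 2.79 A

Combine the parallel branches: R_p = (1/63.2 + 1/2.00 + 1/1.64)⁻¹ = 0.8884 Ω.
V_A = 32.9 × 0.8884/6.378 = 4.583 V.
I(R_D) = V_A / R_D = 4.583/1.64 = 2.794 A.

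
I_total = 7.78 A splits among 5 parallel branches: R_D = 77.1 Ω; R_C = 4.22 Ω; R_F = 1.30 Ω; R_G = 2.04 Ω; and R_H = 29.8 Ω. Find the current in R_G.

I ≈ 2.47 A

Total conductance ΣG = 1/77.1 + 1/4.22 + 1/1.30 + 1/2.04 + 1/29.8 = 1.543 (units of 1/Ω).
R_G takes the fraction G_k/ΣG = 0.4902/1.543 = 0.3177, so I = 7.78 × 0.3177 = 2.472 A.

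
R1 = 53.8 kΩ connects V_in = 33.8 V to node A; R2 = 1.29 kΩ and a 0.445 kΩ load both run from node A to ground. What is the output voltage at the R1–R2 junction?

V_out ≈ 0.207 V

The load sits in parallel with R2, giving an effective lower resistance R2' = R2·R_L/(R2+R_L) = 0.3309 kΩ.
Voltage divider with the loaded lower leg: V_out = 33.8 × 0.3309/(53.8 + 0.3309) = 33.8 × 0.006112 = 0.2066 V.
(Unloaded it would be 0.791 V; the load pulls it down.)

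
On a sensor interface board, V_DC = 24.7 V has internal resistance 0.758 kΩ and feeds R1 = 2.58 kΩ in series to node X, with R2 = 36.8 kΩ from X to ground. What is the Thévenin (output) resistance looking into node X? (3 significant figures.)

R1' = 0.758 + 2.58 = 3.338 kΩ (source resistance + R1).
Looking into X with the source shorted: R_th = R1'·R2/(R1'+R2) = 3.338 × 36.8/40.14 = 3.060 kΩ.

R_th ≈ 3.06 kΩ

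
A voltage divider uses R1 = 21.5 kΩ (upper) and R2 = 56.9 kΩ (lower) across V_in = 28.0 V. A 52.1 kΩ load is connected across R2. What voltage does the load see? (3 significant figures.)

The load sits in parallel with R2, giving an effective lower resistance R2' = R2·R_L/(R2+R_L) = 27.20 kΩ.
Now apply the divider: V_out = 28.0 × 0.5585 = 15.64 V.

V_out ≈ 15.6 V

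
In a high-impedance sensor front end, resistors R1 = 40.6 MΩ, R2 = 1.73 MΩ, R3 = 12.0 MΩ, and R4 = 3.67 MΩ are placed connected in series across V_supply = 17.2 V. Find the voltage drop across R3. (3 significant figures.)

Total series resistance ΣR = 40.6 + 1.73 + 12.0 + 3.67 = 58.00 MΩ.
By the voltage-divider rule, V = 17.2 × 12.00/58.00 = 3.559 V.

V ≈ 3.56 V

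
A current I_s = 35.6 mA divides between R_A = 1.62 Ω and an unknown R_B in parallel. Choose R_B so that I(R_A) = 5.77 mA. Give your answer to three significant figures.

Two-branch current divider: I_A = I_s · R_B/(R_A + R_B).
With f = 0.1621, R_B = R_A · f/(1−f) = 1.62 × 0.1934 = 0.3134 Ω.

R_B ≈ 0.313 Ω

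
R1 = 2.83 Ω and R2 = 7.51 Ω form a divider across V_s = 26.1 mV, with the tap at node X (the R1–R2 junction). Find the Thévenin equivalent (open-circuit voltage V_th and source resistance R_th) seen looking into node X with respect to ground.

V_th ≈ 19.0 mV, R_th ≈ 2.06 Ω

Open-circuit (no load on X): V_th = V_s · R2/(R1 + R2) = 26.1 × 7.51/(2.830 + 7.51) = 18.96 mV.
Zeroing V_s shorts the top of R1 to ground, so R_th = R1 ‖ R2 = 2.055 Ω.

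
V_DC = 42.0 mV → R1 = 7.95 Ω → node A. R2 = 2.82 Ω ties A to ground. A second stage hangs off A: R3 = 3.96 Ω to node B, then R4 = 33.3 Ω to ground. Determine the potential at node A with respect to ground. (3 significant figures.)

V_A ≈ 10.4 mV

Looking into the second stage from A: R3 + R4 = 37.26 Ω appears in parallel with R2.
R2 ‖ (R3+R4) = 2.622 Ω.
First divider: V_A = V_DC · 2.622/(7.95 + 2.622) = 10.42 mV.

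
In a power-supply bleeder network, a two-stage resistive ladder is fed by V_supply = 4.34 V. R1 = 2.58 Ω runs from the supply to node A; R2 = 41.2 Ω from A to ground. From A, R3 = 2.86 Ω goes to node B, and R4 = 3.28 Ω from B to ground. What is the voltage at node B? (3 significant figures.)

V_B ≈ 1.56 V

The second stage (R3 + R4 = 6.140 Ω) loads node A in parallel with R2.
R2 ‖ (R3+R4) = 5.344 Ω.
So V_A = 4.34 × 0.6744 = 2.927 V.
V_B = V_A × 0.5342 = 1.564 V.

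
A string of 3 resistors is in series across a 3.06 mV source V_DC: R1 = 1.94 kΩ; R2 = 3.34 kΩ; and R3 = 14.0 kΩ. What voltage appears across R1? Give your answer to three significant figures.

V ≈ 0.308 mV

ΣR = 1.94 + 3.34 + 14.0 = 19.28 kΩ.
By the voltage-divider rule, V = 3.06 × 1.940/19.28 = 0.3079 mV.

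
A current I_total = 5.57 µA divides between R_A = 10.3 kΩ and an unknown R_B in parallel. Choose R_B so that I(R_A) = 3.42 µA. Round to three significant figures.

The fraction through R_A equals R_B/(R_A+R_B).
3.42/5.57 = R_B/(R_A + R_B) → R_B = R_A · (0.6140)/(1 − 0.6140) = 10.3 × 1.591 = 16.38 kΩ.

R_B ≈ 16.4 kΩ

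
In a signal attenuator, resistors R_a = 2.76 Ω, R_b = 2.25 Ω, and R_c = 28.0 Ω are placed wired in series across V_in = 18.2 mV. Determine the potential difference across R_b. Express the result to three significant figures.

V ≈ 1.24 mV

Series total: ΣR = 2.76 + 2.25 + 28.0 = 33.01 Ω.
Voltage divider: V = V_in · (2.250 / 33.01) = 18.2 × 0.06816 = 1.241 mV.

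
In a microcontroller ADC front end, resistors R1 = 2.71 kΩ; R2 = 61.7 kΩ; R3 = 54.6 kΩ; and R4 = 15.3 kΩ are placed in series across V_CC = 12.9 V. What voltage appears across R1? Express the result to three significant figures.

V ≈ 0.260 V

ΣR = 2.71 + 61.7 + 54.6 + 15.3 = 134.3 kΩ.
By the voltage-divider rule, V = 12.9 × 2.710/134.3 = 0.2603 V.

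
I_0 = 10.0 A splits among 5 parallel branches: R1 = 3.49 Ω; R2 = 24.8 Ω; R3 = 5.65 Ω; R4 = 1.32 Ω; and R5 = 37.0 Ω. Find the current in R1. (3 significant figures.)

Total conductance ΣG = 1/3.49 + 1/24.8 + 1/5.65 + 1/1.32 + 1/37.0 = 1.288 (units of 1/Ω).
Current divider: I(R1) = I_0 · G_k/ΣG = 10.0 × (0.2865/1.288) = 10.0 × 0.2224 = 2.224 A.

I ≈ 2.22 A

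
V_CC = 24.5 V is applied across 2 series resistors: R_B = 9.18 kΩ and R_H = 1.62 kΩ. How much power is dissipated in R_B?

P ≈ 47.2 mW

Series current I = V_CC/ΣR = 24.5/10.80 = 2.269 mA.
V(R_B) = I·R = 20.82 V; P = V·I = 20.82 × 2.269 = 47.24 mW.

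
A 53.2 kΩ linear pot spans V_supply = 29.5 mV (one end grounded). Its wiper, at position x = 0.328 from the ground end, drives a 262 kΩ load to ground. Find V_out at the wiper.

Split the track: R_lower = x·R_p = 17.45 kΩ, R_upper = (1−x)·R_p = 35.75 kΩ.
R_L loads the lower segment: effective lower R = 16.36 kΩ.
Loaded-divider output: V_out = 29.5 × 0.3139 = 9.261 mV.

V_out ≈ 9.26 mV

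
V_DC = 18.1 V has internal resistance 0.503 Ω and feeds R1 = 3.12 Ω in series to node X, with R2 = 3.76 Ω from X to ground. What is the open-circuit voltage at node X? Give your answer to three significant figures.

R1' = 0.503 + 3.12 = 3.623 Ω (source resistance + R1).
With X open, the divider is unloaded: V_th = 18.1 × 3.76/7.383 = 9.218 V.

V_th ≈ 9.22 V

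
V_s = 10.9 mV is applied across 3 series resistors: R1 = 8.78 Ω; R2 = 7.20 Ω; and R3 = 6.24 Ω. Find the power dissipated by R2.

The common current is I = 10.9/22.22 = 0.4905 mA.
V(R2) = I·R = 3.532 mV; P = V·I = 3.532 × 0.4905 = 1.733 µW.

P ≈ 1.73 µW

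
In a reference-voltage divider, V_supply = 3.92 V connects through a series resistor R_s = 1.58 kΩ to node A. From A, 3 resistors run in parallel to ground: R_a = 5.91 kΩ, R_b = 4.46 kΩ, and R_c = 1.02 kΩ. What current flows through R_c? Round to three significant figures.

I ≈ 1.21 mA

Parallel bank: R_p = 1/(1/5.91 + 1/4.46 + 1/1.02) = 0.7279 kΩ.
Node voltage V_A = V_supply · R_p/(R_s + R_p) = 3.92 × 0.3154 = 1.236 V.
I(R_c) = V_A / R_c = 1.236/1.02 = 1.212 mA.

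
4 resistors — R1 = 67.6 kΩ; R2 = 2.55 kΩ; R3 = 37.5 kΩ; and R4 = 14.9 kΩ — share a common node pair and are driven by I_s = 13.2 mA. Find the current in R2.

Conductances: ΣG = 1/67.6 + 1/2.55 + 1/37.5 + 1/14.9 = 0.5007 (1/kΩ).
R2 takes the fraction G_k/ΣG = 0.3922/0.5007 = 0.7832, so I = 13.2 × 0.7832 = 10.34 mA.

I ≈ 10.3 mA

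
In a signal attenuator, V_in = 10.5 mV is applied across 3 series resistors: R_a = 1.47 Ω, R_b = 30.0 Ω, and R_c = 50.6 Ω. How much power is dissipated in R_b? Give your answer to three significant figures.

P ≈ 0.491 µW

ΣR = 82.07 Ω → I = 10.5/82.07 = 0.1279 mA.
P(R_b) = I²·R_b = (0.1279)² × 30.0 = 0.4911 µW.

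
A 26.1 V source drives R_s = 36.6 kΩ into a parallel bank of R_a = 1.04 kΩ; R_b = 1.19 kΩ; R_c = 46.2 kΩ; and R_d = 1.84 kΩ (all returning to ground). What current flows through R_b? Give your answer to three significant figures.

Equivalent of the parallel group: R_p = 0.4225 kΩ.
Node voltage V_A = V_DC · R_p/(R_s + R_p) = 26.1 × 0.01141 = 0.2978 V.
Branch current I = V_A/R_b = 0.2978/1.19 = 0.2503 mA.

I ≈ 0.250 mA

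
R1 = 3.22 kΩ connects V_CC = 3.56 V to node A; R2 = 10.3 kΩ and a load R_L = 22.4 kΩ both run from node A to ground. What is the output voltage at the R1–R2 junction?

V_out ≈ 2.44 V

R2 ‖ R_L = (10.3 × 22.4)/(10.3 + 22.4) = 7.056 kΩ.
Then V_out = V_CC · R2'/(R1 + R2') = 3.56 × 7.056/10.28 = 2.444 V.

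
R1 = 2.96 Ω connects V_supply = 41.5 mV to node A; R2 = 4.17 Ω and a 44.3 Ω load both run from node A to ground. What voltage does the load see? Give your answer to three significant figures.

First combine the lower leg with the load: R2 ‖ R_L = 3.811 Ω.
Now apply the divider: V_out = 41.5 × 0.5629 = 23.36 mV.
(Unloaded it would be 24.3 mV; the load pulls it down.)

V_out ≈ 23.4 mV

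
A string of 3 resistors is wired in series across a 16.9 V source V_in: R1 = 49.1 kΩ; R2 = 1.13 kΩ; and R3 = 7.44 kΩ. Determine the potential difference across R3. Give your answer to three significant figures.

ΣR = 49.1 + 1.13 + 7.44 = 57.67 kΩ.
Voltage divider: V = V_in · (7.440 / 57.67) = 16.9 × 0.1290 = 2.180 V.

V ≈ 2.18 V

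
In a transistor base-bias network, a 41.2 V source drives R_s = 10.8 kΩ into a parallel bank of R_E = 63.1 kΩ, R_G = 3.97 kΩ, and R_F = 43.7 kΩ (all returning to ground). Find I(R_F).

I ≈ 0.228 mA

Parallel bank: R_p = 1/(1/63.1 + 1/3.97 + 1/43.7) = 3.441 kΩ.
V_A = 41.2 × 3.441/14.24 = 9.955 V.
I(R_F) = V_A / R_F = 9.955/43.7 = 0.2278 mA.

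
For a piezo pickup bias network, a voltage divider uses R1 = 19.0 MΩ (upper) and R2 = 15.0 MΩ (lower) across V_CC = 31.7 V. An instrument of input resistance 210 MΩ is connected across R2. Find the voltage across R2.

R2 ‖ R_L = (15.0 × 210)/(15.0 + 210) = 14.00 MΩ.
Voltage divider with the loaded lower leg: V_out = 31.7 × 14.00/(19.0 + 14.00) = 31.7 × 0.4242 = 13.45 V.

V_out ≈ 13.4 V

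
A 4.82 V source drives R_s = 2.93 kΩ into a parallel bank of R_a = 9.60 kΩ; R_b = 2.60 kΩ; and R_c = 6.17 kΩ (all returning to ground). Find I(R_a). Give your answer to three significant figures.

I ≈ 0.173 mA

Parallel bank: R_p = 1/(1/9.60 + 1/2.60 + 1/6.17) = 1.536 kΩ.
V_A by voltage divider: V_A = 4.82 × 1.536/(2.93 + 1.536) = 1.658 V.
I(R_a) = V_A / R_a = 1.658/9.60 = 0.1727 mA.
(Check via current divider: I_total = 1.079 mA; share G_k/ΣG = 0.1600 → same result.)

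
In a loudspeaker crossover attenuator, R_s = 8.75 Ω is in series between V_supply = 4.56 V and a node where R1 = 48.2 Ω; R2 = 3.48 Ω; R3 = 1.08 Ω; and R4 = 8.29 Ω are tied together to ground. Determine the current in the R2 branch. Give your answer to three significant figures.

I ≈ 0.102 A

Combine the parallel branches: R_p = (1/48.2 + 1/3.48 + 1/1.08 + 1/8.29)⁻¹ = 0.7382 Ω.
Node voltage V_A = V_supply · R_p/(R_s + R_p) = 4.56 × 0.07780 = 0.3548 V.
Branch current I = V_A/R2 = 0.3548/3.48 = 0.1019 A.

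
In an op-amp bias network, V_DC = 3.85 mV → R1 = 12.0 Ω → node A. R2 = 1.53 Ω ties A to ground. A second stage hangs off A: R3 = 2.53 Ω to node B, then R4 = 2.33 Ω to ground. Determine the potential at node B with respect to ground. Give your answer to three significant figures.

Looking into the second stage from A: R3 + R4 = 4.860 Ω appears in parallel with R2.
R2 ‖ (R3+R4) = 1.164 Ω.
So V_A = 3.85 × 0.08840 = 0.3403 mV.
Stage 2 is unloaded, so V_B = V_A · R4/(R3+R4) = 0.3403 × 2.33/4.860 = 0.1632 mV.

V_B ≈ 0.163 mV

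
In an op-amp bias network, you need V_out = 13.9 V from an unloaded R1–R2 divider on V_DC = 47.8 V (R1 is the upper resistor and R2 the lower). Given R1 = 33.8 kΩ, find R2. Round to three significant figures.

R2 ≈ 13.9 kΩ

Required fraction k = V_out/V_DC = 0.2908.
Rearranging, R2 = R1·k/(1−k) = 33.8 × 0.4100 = 13.86 kΩ.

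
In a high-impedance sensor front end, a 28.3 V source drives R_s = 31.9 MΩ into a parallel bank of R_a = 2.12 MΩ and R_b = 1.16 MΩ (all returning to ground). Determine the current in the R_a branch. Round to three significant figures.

Parallel bank: R_p = 1/(1/2.12 + 1/1.16) = 0.7498 MΩ.
V_A by voltage divider: V_A = 28.3 × 0.7498/(31.9 + 0.7498) = 0.6499 V.
I(R_a) = V_A / R_a = 0.6499/2.12 = 0.3065 µA.

I ≈ 0.307 µA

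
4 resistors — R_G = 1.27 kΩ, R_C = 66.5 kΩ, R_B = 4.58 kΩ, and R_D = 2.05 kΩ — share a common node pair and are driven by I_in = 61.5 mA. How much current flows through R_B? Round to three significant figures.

I ≈ 8.90 mA

Conductances: ΣG = 1/1.27 + 1/66.5 + 1/4.58 + 1/2.05 = 1.509 (1/kΩ).
Current divider: I(R_B) = I_in · G_k/ΣG = 61.5 × (0.2183/1.509) = 61.5 × 0.1447 = 8.901 mA.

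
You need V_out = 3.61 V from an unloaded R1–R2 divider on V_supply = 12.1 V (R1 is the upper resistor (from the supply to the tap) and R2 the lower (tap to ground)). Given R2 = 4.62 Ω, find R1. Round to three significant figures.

R1 ≈ 10.9 Ω

The divider ratio is R2/(R1+R2) = 3.61/12.1 = 0.2983.
Rearranging, R1 = R2·(1−k)/k = 4.62 × 2.352 = 10.87 Ω.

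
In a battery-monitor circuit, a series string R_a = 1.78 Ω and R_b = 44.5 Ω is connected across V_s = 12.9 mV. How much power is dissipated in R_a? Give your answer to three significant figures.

P ≈ 0.138 µW

The common current is I = 12.9/46.28 = 0.2787 mA.
P(R_a) = I²·R_a = (0.2787)² × 1.78 = 0.1383 µW.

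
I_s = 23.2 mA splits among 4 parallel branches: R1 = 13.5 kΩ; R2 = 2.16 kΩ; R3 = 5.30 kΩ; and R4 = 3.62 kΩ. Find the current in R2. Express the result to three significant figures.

Total conductance ΣG = 1/13.5 + 1/2.16 + 1/5.30 + 1/3.62 = 1.002 (units of 1/kΩ).
R2 takes the fraction G_k/ΣG = 0.4630/1.002 = 0.4621, so I = 23.2 × 0.4621 = 10.72 mA.

I ≈ 10.7 mA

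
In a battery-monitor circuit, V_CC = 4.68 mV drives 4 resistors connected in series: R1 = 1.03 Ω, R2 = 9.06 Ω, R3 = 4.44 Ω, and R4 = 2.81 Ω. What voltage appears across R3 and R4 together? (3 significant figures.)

Total series resistance ΣR = 1.03 + 9.06 + 4.44 + 2.81 = 17.34 Ω.
R_{R3..R4} = 4.44 + 2.81 = 7.250 Ω.
V = V_CC · R/ΣR = 4.68 × 0.4181 = 1.957 mV.

V ≈ 1.96 mV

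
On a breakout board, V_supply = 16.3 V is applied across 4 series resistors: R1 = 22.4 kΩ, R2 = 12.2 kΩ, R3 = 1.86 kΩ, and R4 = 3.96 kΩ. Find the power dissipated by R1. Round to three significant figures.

The common current is I = 16.3/40.42 = 0.4033 mA.
V(R1) = I·R = 9.033 V; P = V·I = 9.033 × 0.4033 = 3.643 mW.

P ≈ 3.64 mW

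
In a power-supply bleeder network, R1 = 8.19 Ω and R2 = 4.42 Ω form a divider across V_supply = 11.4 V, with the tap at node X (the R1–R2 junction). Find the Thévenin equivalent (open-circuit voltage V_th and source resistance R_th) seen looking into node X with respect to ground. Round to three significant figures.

With X open, the divider is unloaded: V_th = 11.4 × 4.42/12.61 = 3.996 V.
Zeroing V_supply shorts the top of R1 to ground, so R_th = R1 ‖ R2 = 2.871 Ω.

V_th ≈ 4.00 V, R_th ≈ 2.87 Ω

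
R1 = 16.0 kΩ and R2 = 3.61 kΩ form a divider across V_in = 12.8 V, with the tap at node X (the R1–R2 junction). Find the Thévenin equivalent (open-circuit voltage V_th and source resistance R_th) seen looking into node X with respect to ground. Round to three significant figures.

V_th ≈ 2.36 V, R_th ≈ 2.95 kΩ

Open-circuit (no load on X): V_th = V_in · R2/(R1 + R2) = 12.8 × 3.61/(16.00 + 3.61) = 2.356 V.
With V_in suppressed (replaced by a short), R_th = R1 ‖ R2 = (16.00 × 3.61)/(16.00 + 3.61) = 2.945 kΩ.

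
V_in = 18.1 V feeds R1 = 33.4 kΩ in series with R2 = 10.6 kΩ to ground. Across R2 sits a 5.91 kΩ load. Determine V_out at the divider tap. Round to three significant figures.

The load sits in parallel with R2, giving an effective lower resistance R2' = R2·R_L/(R2+R_L) = 3.794 kΩ.
Now apply the divider: V_out = 18.1 × 0.1020 = 1.846 V.
(Unloaded it would be 4.36 V; the load pulls it down.)

V_out ≈ 1.85 V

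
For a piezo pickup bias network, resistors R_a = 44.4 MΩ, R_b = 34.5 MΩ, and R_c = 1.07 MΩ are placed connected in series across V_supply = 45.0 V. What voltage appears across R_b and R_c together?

V ≈ 20.0 V

Total series resistance ΣR = 44.4 + 34.5 + 1.07 = 79.97 MΩ.
R_{R_b..R_c} = 34.5 + 1.07 = 35.57 MΩ.
V = V_supply · R/ΣR = 45.0 × 0.4448 = 20.02 V.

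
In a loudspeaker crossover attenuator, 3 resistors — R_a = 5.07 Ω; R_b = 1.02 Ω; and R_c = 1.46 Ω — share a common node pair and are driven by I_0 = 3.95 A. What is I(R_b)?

I ≈ 2.08 A

ΣG = 1/5.07 + 1/1.02 + 1/1.46 = 1.863.
By the current-divider rule, I = I_0 · G_k/ΣG = 3.95 × 0.5264 = 2.079 A.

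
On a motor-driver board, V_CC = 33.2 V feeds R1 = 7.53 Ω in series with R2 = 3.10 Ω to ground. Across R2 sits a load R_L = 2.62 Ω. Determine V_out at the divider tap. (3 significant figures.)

V_out ≈ 5.27 V

R2 ‖ R_L = (3.10 × 2.62)/(3.10 + 2.62) = 1.420 Ω.
Now apply the divider: V_out = 33.2 × 0.1587 = 5.267 V.
(Unloaded it would be 9.68 V; the load pulls it down.)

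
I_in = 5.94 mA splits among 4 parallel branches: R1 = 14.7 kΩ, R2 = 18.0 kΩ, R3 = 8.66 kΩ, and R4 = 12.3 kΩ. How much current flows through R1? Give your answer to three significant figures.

I ≈ 1.26 mA

ΣG = 1/14.7 + 1/18.0 + 1/8.66 + 1/12.3 = 0.3204.
By the current-divider rule, I = I_in · G_k/ΣG = 5.94 × 0.2123 = 1.261 mA.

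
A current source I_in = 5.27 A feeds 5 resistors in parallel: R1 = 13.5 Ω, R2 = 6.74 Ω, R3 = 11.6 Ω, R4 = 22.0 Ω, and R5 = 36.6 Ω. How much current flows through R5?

I ≈ 0.378 A

ΣG = 1/13.5 + 1/6.74 + 1/11.6 + 1/22.0 + 1/36.6 = 0.3814.
Current divider: I(R5) = I_in · G_k/ΣG = 5.27 × (0.02732/0.3814) = 5.27 × 0.07163 = 0.3775 A.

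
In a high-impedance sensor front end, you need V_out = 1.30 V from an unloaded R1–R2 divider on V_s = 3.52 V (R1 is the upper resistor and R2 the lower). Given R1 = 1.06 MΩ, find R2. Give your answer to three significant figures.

V_out/V_s = R2/(R1+R2) = 0.3693.
R2 = R1 · 0.3693/(1 − 0.3693) = 0.6207 MΩ.

R2 ≈ 0.621 MΩ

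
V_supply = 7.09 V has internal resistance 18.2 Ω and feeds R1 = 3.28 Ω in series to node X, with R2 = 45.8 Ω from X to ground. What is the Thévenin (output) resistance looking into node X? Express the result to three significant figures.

R_th ≈ 14.6 Ω

R1' = 18.2 + 3.28 = 21.48 Ω (source resistance + R1).
Zeroing V_supply shorts the top of R1' to ground, so R_th = R1' ‖ R2 = 14.62 Ω.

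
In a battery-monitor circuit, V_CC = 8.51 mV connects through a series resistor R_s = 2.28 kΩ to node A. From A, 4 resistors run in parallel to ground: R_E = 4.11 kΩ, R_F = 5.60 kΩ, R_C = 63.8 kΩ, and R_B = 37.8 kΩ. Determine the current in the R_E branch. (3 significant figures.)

I ≈ 1.01 µA

Equivalent of the parallel group: R_p = 2.155 kΩ.
V_A = 8.51 × 2.155/4.435 = 4.135 mV.
I(R_E) = V_A / R_E = 4.135/4.11 = 1.006 µA.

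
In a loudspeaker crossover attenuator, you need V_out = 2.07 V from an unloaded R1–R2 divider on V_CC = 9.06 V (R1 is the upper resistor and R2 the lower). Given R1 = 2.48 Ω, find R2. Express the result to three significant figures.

The divider ratio is R2/(R1+R2) = 2.07/9.06 = 0.2285.
Rearranging, R2 = R1·k/(1−k) = 2.48 × 0.2961 = 0.7344 Ω.

R2 ≈ 0.734 Ω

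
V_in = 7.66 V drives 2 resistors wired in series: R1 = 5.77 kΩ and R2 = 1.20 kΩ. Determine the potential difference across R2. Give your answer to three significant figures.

ΣR = 5.77 + 1.20 = 6.970 kΩ.
V = V_in · R/ΣR = 7.66 × 0.1722 = 1.319 V.

V ≈ 1.32 V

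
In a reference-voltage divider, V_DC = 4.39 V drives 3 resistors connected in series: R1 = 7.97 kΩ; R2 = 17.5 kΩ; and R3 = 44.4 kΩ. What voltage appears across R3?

V ≈ 2.79 V

ΣR = 7.97 + 17.5 + 44.4 = 69.87 kΩ.
V = V_DC · R/ΣR = 4.39 × 0.6355 = 2.790 V.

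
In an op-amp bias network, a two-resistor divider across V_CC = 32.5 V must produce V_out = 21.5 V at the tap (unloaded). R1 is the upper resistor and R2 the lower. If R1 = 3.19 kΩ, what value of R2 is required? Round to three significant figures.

The divider ratio is R2/(R1+R2) = 21.5/32.5 = 0.6615.
Rearranging, R2 = R1·k/(1−k) = 3.19 × 1.955 = 6.235 kΩ.

R2 ≈ 6.23 kΩ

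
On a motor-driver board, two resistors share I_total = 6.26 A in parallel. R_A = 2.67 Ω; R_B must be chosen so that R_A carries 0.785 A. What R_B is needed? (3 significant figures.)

R_B ≈ 0.383 Ω

In a two-way split, I_A/I_total = R_B/(R_A + R_B).
With f = 0.1254, R_B = R_A · f/(1−f) = 2.67 × 0.1434 = 0.3828 Ω.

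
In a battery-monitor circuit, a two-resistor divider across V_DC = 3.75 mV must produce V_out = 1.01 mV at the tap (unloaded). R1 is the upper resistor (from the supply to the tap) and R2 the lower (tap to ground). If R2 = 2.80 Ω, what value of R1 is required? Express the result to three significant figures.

V_out/V_DC = R2/(R1+R2) = 0.2693.
R1 = R2·(1/k − 1) = 2.80 × 2.713 = 7.596 Ω.

R1 ≈ 7.60 Ω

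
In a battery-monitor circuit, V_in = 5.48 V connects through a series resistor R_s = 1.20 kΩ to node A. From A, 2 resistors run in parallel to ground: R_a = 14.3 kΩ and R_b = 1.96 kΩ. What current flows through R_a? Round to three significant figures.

Combine the parallel branches: R_p = (1/14.3 + 1/1.96)⁻¹ = 1.724 kΩ.
Node voltage V_A = V_in · R_p/(R_s + R_p) = 5.48 × 0.5896 = 3.231 V.
I(R_a) = V_A / R_a = 3.231/14.3 = 0.2259 mA.
(Equivalently: I_total = 1.874 mA, then current-divider fraction G_k/ΣG = 0.1205.)

I ≈ 0.226 mA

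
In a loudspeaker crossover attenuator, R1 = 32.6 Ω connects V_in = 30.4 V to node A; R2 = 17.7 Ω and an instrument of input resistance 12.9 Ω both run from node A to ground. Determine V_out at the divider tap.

The load sits in parallel with R2, giving an effective lower resistance R2' = R2·R_L/(R2+R_L) = 7.462 Ω.
Then V_out = V_in · R2'/(R1 + R2') = 30.4 × 7.462/40.06 = 5.662 V.
(Unloaded it would be 10.7 V; the load pulls it down.)

V_out ≈ 5.66 V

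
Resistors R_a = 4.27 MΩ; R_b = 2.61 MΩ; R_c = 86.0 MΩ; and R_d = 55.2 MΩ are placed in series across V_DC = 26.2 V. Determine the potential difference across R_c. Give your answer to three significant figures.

V ≈ 15.2 V

Total series resistance ΣR = 4.27 + 2.61 + 86.0 + 55.2 = 148.1 MΩ.
By the voltage-divider rule, V = 26.2 × 86.00/148.1 = 15.22 V.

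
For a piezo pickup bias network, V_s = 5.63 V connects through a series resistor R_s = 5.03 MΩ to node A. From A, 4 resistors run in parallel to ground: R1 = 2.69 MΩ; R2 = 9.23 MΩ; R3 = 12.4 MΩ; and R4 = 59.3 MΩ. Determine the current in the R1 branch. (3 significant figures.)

I ≈ 0.536 µA

Combine the parallel branches: R_p = (1/2.69 + 1/9.23 + 1/12.4 + 1/59.3)⁻¹ = 1.731 MΩ.
Node voltage V_A = V_s · R_p/(R_s + R_p) = 5.63 × 0.2561 = 1.442 V.
Branch current I = V_A/R1 = 1.442/2.69 = 0.5359 µA.
(Equivalently: I_total = 0.8327 µA, then current-divider fraction G_k/ΣG = 0.6436.)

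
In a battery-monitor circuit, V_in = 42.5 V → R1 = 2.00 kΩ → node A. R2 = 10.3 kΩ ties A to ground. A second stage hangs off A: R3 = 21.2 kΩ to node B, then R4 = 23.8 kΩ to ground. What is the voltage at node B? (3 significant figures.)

Node A sees R2 in parallel with the series input of stage 2, R3 + R4 = 45.00 kΩ.
R2 ‖ (R3+R4) = 8.382 kΩ.
So V_A = 42.5 × 0.8074 = 34.31 V.
V_B = V_A × 0.5289 = 18.15 V.

V_B ≈ 18.1 V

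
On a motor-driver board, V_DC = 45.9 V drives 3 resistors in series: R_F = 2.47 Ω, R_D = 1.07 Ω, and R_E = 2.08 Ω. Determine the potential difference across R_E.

ΣR = 2.47 + 1.07 + 2.08 = 5.620 Ω.
By the voltage-divider rule, V = 45.9 × 2.080/5.620 = 16.99 V.

V ≈ 17.0 V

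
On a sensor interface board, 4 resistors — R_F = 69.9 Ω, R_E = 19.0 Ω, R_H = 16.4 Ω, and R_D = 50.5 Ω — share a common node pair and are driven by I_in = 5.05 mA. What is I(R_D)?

I ≈ 0.677 mA

Conductances: ΣG = 1/69.9 + 1/19.0 + 1/16.4 + 1/50.5 = 0.1477 (1/Ω).
Current divider: I(R_D) = I_in · G_k/ΣG = 5.05 × (0.01980/0.1477) = 5.05 × 0.1341 = 0.6770 mA.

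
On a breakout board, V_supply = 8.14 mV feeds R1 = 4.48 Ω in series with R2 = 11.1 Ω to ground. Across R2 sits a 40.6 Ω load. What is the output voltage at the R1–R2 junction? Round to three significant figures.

V_out ≈ 5.38 mV

R2 ‖ R_L = (11.1 × 40.6)/(11.1 + 40.6) = 8.717 Ω.
Voltage divider with the loaded lower leg: V_out = 8.14 × 8.717/(4.48 + 8.717) = 8.14 × 0.6605 = 5.377 mV.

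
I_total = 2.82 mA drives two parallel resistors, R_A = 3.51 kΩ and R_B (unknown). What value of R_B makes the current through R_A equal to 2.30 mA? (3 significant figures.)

R_B ≈ 15.5 kΩ

In a two-way split, I_A/I_total = R_B/(R_A + R_B).
2.30/2.82 = R_B/(R_A + R_B) → R_B = R_A · (0.8156)/(1 − 0.8156) = 3.51 × 4.423 = 15.52 kΩ.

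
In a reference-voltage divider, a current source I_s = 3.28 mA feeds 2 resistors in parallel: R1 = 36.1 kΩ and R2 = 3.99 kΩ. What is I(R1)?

I ≈ 0.326 mA

Two-branch current divider: I_k = I_s · R_other/(R_1 + R_2).
I(R1) = 3.28 × 3.99/(36.1 + 3.99) = 3.28 × 0.09953 = 0.3264 mA.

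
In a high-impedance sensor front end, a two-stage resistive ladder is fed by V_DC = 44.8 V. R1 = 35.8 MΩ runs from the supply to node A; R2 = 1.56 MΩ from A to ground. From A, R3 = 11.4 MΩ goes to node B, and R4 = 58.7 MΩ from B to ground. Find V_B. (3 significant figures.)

V_B ≈ 1.53 V

Looking into the second stage from A: R3 + R4 = 70.10 MΩ appears in parallel with R2.
Effective lower resistance at A: R2 ‖ 70.10 = 1.526 MΩ.
First divider: V_A = V_DC · 1.526/(35.8 + 1.526) = 1.832 V.
V_B = V_A × 0.8374 = 1.534 V.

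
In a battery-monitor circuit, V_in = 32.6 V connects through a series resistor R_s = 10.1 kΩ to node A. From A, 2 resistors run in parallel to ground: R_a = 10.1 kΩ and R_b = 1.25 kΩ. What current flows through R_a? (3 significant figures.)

I ≈ 0.320 mA

Parallel bank: R_p = 1/(1/10.1 + 1/1.25) = 1.112 kΩ.
Node voltage V_A = V_in · R_p/(R_s + R_p) = 32.6 × 0.09921 = 3.234 V.
Branch current I = V_A/R_a = 3.234/10.1 = 0.3202 mA.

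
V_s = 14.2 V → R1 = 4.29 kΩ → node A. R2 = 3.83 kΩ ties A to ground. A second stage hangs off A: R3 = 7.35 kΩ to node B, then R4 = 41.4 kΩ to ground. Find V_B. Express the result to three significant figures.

V_B ≈ 5.46 V

Node A sees R2 in parallel with the series input of stage 2, R3 + R4 = 48.75 kΩ.
R2 ‖ (R3+R4) = 3.551 kΩ.
First divider: V_A = V_s · 3.551/(4.29 + 3.551) = 6.431 V.
Then the unloaded second divider: V_B = V_A × R4/(R3+R4) = 6.431 × 0.8492 = 5.461 V.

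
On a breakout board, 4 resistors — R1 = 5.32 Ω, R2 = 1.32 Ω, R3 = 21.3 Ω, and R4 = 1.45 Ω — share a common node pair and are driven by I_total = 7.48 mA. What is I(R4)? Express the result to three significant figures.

I ≈ 3.07 mA

ΣG = 1/5.32 + 1/1.32 + 1/21.3 + 1/1.45 = 1.682.
By the current-divider rule, I = I_total · G_k/ΣG = 7.48 × 0.4100 = 3.067 mA.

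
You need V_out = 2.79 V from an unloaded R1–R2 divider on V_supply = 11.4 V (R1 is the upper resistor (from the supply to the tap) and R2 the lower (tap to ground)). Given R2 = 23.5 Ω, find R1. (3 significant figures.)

R1 ≈ 72.5 Ω

Required fraction k = V_out/V_supply = 0.2447.
So R1 = R2 · (V_supply/V_out − 1) = 23.5 × (11.4/2.79 − 1) = 23.5 × 3.086 = 72.52 Ω.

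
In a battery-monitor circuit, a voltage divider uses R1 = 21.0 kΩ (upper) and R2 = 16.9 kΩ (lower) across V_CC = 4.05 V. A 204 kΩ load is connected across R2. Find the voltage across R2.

The load sits in parallel with R2, giving an effective lower resistance R2' = R2·R_L/(R2+R_L) = 15.61 kΩ.
Voltage divider with the loaded lower leg: V_out = 4.05 × 15.61/(21.0 + 15.61) = 4.05 × 0.4263 = 1.727 V.

V_out ≈ 1.73 V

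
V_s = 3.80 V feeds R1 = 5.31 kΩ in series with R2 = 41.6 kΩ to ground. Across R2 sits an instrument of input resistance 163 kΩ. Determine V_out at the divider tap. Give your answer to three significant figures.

V_out ≈ 3.28 V

R2 ‖ R_L = (41.6 × 163)/(41.6 + 163) = 33.14 kΩ.
Now apply the divider: V_out = 3.80 × 0.8619 = 3.275 V.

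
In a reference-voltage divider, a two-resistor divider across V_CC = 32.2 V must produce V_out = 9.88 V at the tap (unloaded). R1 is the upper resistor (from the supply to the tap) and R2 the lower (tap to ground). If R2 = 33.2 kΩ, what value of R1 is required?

The divider ratio is R2/(R1+R2) = 9.88/32.2 = 0.3068.
Rearranging, R1 = R2·(1−k)/k = 33.2 × 2.259 = 75.00 kΩ.

R1 ≈ 75.0 kΩ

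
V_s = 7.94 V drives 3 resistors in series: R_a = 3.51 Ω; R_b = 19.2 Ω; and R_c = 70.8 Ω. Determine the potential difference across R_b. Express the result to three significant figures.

Series total: ΣR = 3.51 + 19.2 + 70.8 = 93.51 Ω.
By the voltage-divider rule, V = 7.94 × 19.20/93.51 = 1.630 V.

V ≈ 1.63 V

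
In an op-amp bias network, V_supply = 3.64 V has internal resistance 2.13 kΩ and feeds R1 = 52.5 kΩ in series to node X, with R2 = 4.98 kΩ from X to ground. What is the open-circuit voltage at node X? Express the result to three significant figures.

R1' = 2.13 + 52.5 = 54.63 kΩ (source resistance + R1).
Open-circuit (no load on X): V_th = V_supply · R2/(R1' + R2) = 3.64 × 4.98/(54.63 + 4.98) = 0.3041 V.

V_th ≈ 0.304 V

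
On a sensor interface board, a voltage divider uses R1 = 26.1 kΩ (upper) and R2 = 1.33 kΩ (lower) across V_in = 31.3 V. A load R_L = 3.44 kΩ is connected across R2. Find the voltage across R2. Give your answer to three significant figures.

The load sits in parallel with R2, giving an effective lower resistance R2' = R2·R_L/(R2+R_L) = 0.9592 kΩ.
Now apply the divider: V_out = 31.3 × 0.03545 = 1.109 V.

V_out ≈ 1.11 V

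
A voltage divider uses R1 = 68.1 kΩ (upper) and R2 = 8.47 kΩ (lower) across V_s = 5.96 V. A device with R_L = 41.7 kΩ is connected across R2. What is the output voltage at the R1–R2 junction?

V_out ≈ 0.558 V

First combine the lower leg with the load: R2 ‖ R_L = 7.040 kΩ.
Now apply the divider: V_out = 5.96 × 0.09369 = 0.5584 V.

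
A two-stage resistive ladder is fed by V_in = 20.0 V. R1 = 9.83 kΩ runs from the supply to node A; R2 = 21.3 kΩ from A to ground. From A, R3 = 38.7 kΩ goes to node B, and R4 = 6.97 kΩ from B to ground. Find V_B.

V_B ≈ 1.82 V

Looking into the second stage from A: R3 + R4 = 45.67 kΩ appears in parallel with R2.
R2 ‖ (R3+R4) = 14.53 kΩ.
V_A = 20.0 × 14.53/(9.83 + 14.53) = 11.93 V.
Then the unloaded second divider: V_B = V_A × R4/(R3+R4) = 11.93 × 0.1526 = 1.820 V.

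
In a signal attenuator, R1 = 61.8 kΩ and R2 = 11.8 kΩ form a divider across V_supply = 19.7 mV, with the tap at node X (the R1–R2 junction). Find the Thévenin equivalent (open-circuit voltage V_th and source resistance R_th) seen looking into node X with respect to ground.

V_th is the unloaded tap voltage: V_supply · R2/(R1+R2) = 19.7 × 0.1603 = 3.158 mV.
Zeroing V_supply shorts the top of R1 to ground, so R_th = R1 ‖ R2 = 9.908 kΩ.

V_th ≈ 3.16 mV, R_th ≈ 9.91 kΩ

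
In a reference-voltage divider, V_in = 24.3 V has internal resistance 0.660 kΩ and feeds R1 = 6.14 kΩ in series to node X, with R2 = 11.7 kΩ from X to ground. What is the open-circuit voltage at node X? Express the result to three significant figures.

V_th ≈ 15.4 V

R1' = 0.660 + 6.14 = 6.800 kΩ (source resistance + R1).
With X open, the divider is unloaded: V_th = 24.3 × 11.7/18.50 = 15.37 V.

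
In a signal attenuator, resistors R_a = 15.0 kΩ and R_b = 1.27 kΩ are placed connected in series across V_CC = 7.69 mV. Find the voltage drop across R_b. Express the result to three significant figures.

V ≈ 0.600 mV

ΣR = 15.0 + 1.27 = 16.27 kΩ.
Voltage divider: V = V_CC · (1.270 / 16.27) = 7.69 × 0.07806 = 0.6003 mV.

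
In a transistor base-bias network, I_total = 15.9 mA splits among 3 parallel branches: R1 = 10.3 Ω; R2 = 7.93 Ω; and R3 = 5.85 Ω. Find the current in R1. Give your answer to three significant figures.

Conductances: ΣG = 1/10.3 + 1/7.93 + 1/5.85 = 0.3941 (1/Ω).
By the current-divider rule, I = I_total · G_k/ΣG = 15.9 × 0.2463 = 3.917 mA.

I ≈ 3.92 mA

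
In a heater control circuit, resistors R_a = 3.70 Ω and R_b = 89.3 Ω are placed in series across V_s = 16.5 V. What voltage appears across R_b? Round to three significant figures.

V ≈ 15.8 V

ΣR = 3.70 + 89.3 = 93.00 Ω.
By the voltage-divider rule, V = 16.5 × 89.30/93.00 = 15.84 V.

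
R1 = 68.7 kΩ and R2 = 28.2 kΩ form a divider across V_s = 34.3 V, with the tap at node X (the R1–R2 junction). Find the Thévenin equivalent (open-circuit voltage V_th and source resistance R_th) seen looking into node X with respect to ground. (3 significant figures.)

V_th ≈ 9.98 V, R_th ≈ 20.0 kΩ

Open-circuit (no load on X): V_th = V_s · R2/(R1 + R2) = 34.3 × 28.2/(68.70 + 28.2) = 9.982 V.
With V_s suppressed (replaced by a short), R_th = R1 ‖ R2 = (68.70 × 28.2)/(68.70 + 28.2) = 19.99 kΩ.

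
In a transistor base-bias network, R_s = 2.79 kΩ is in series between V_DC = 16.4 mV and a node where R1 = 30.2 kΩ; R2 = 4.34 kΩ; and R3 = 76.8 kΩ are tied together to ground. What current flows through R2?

Parallel bank: R_p = 1/(1/30.2 + 1/4.34 + 1/76.8) = 3.616 kΩ.
V_A by voltage divider: V_A = 16.4 × 3.616/(2.79 + 3.616) = 9.257 mV.
I(R2) = V_A / R2 = 9.257/4.34 = 2.133 µA.

I ≈ 2.13 µA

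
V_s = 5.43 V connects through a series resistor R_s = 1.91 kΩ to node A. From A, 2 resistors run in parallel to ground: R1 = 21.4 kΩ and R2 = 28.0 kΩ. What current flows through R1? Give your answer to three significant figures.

I ≈ 0.219 mA

Parallel bank: R_p = 1/(1/21.4 + 1/28.0) = 12.13 kΩ.
V_A = 5.43 × 12.13/14.04 = 4.691 V.
I(R1) = V_A / R1 = 4.691/21.4 = 0.2192 mA.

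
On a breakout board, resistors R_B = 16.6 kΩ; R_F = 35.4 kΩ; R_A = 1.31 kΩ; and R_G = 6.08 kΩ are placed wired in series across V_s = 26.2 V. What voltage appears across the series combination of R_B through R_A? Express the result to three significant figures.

V ≈ 23.5 V

Series total: ΣR = 16.6 + 35.4 + 1.31 + 6.08 = 59.39 kΩ.
R_{R_B..R_A} = 16.6 + 35.4 + 1.31 = 53.31 kΩ.
By the voltage-divider rule, V = 26.2 × 53.31/59.39 = 23.52 V.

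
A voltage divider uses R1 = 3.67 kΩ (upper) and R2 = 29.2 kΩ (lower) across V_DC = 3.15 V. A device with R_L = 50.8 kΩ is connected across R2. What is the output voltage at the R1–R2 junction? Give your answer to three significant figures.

V_out ≈ 2.63 V

R2 ‖ R_L = (29.2 × 50.8)/(29.2 + 50.8) = 18.54 kΩ.
Voltage divider with the loaded lower leg: V_out = 3.15 × 18.54/(3.67 + 18.54) = 3.15 × 0.8348 = 2.630 V.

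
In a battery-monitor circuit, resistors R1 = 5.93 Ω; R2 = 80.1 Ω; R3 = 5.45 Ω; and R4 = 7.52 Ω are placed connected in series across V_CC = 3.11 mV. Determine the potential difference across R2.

Series total: ΣR = 5.93 + 80.1 + 5.45 + 7.52 = 99.00 Ω.
By the voltage-divider rule, V = 3.11 × 80.10/99.00 = 2.516 mV.

V ≈ 2.52 mV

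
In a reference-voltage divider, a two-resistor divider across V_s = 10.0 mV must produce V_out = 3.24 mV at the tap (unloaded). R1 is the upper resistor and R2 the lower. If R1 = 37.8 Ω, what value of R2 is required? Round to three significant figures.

R2 ≈ 18.1 Ω

The divider ratio is R2/(R1+R2) = 3.24/10.0 = 0.3240.
R2 = R1 · 0.3240/(1 − 0.3240) = 18.12 Ω.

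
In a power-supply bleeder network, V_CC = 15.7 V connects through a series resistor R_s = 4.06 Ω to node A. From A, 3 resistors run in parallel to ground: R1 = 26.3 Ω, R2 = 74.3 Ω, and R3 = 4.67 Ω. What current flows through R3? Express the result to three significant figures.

Combine the parallel branches: R_p = (1/26.3 + 1/74.3 + 1/4.67)⁻¹ = 3.765 Ω.
V_A by voltage divider: V_A = 15.7 × 3.765/(4.06 + 3.765) = 7.554 V.
Branch current I = V_A/R3 = 7.554/4.67 = 1.618 A.

I ≈ 1.62 A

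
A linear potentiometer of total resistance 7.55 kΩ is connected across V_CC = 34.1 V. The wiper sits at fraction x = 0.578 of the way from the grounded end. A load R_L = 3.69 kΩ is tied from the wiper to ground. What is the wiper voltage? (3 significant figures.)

V_out ≈ 13.1 V

Lower segment x·R_p = 4.364 kΩ; upper segment (1−x)·R_p = 3.186 kΩ.
R_L loads the lower segment: effective lower R = 1.999 kΩ.
Then V_out = V_CC · 1.999/(3.186 + 1.999) = 13.15 V.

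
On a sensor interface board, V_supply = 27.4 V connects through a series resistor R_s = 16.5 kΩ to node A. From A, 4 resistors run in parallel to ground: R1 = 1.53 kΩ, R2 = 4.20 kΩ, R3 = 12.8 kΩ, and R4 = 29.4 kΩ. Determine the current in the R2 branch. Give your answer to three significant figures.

I ≈ 0.371 mA

Equivalent of the parallel group: R_p = 0.9962 kΩ.
V_A = 27.4 × 0.9962/17.50 = 1.560 V.
Branch current I = V_A/R2 = 1.560/4.20 = 0.3714 mA.
(Check via current divider: I_total = 1.566 mA; share G_k/ΣG = 0.2372 → same result.)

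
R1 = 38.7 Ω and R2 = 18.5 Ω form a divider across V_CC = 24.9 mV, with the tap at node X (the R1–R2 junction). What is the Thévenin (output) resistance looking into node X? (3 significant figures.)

Looking into X with the source shorted: R_th = R1·R2/(R1+R2) = 38.70 × 18.5/57.20 = 12.52 Ω.

R_th ≈ 12.5 Ω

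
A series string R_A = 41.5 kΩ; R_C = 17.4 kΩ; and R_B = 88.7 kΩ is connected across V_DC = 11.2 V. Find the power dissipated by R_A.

P ≈ 0.239 mW

ΣR = 147.6 kΩ → I = 11.2/147.6 = 0.07588 mA.
V(R_A) = I·R = 3.149 V; P = V·I = 3.149 × 0.07588 = 0.2390 mW.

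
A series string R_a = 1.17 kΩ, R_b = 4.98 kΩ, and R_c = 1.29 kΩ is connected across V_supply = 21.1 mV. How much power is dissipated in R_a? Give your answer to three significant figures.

P ≈ 9.41 nW

ΣR = 7.440 kΩ → I = 21.1/7.440 = 2.836 µA.
P(R_a) = I²·R_a = (2.836)² × 1.17 = 9.410 nW.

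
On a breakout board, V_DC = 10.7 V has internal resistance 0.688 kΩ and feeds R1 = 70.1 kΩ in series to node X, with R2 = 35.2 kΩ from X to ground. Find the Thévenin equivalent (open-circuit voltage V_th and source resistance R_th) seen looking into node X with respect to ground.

R1' = 0.688 + 70.1 = 70.79 kΩ (source resistance + R1).
Open-circuit (no load on X): V_th = V_DC · R2/(R1' + R2) = 10.7 × 35.2/(70.79 + 35.2) = 3.554 V.
Looking into X with the source shorted: R_th = R1'·R2/(R1'+R2) = 70.79 × 35.2/106.0 = 23.51 kΩ.

V_th ≈ 3.55 V, R_th ≈ 23.5 kΩ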